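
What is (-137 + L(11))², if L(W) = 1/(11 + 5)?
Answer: 4800481/256 ≈ 18752.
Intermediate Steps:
L(W) = 1/16
(-137 + L(11))² = (-137 + 1/16)² = (-2191/16)² = 4800481/256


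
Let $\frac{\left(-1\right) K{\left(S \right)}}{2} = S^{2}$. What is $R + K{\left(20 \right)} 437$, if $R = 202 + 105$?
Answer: $-349293$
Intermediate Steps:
$K{\left(S \right)} = - 2 S^{2}$
$R = 307$
$R + K{\left(20 \right)} 437 = 307 + - 2 \cdot 20^{2} \cdot 437 = 307 + \left(-2\right) 400 \cdot 437 = 307 - 349600 = -349293$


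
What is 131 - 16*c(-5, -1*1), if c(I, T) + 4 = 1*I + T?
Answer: 291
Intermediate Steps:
c(I, T) = -4 + I + T (c(I, T) = -4 + (1*I + T) = -4 + (I + T) = -4 + I + T)
131 - 16*c(-5, -1*1) = 131 - 16*(-4 - 5 - 1*1) = 131 - 16*(-4 - 5 - 1) = 131 - 16*(-10) = 131 + 160 = 291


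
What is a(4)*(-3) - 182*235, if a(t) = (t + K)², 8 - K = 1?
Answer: -43133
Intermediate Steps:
K = 7 (K = 8 - 1*1 = 8 - 1 = 7)
a(t) = (7 + t)² (a(t) = (t + 7)² = (7 + t)²)
a(4)*(-3) - 182*235 = (7 + 4)²*(-3) - 182*235 = 11²*(-3) - 42770 = 121*(-3) - 42770 = -363 - 42770 = -43133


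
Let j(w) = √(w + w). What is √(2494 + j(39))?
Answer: √(2494 + √78) ≈ 50.028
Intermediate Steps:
j(w) = √2*√w (j(w) = √(2*w) = √2*√w)
√(2494 + j(39)) = √(2494 + √2*√39) = √(2494 + √78)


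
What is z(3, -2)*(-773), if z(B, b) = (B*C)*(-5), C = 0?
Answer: 0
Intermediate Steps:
z(B, b) = 0 (z(B, b) = (B*0)*(-5) = 0*(-5) = 0)
z(3, -2)*(-773) = 0*(-773) = 0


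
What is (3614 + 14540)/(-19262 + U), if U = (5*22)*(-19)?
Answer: -9077/10676 ≈ -0.85022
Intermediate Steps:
U = -2090 (U = 110*(-19) = -2090)
(3614 + 14540)/(-19262 + U) = (3614 + 14540)/(-19262 - 2090) = 18154/(-21352) = 18154*(-1/21352) = -9077/10676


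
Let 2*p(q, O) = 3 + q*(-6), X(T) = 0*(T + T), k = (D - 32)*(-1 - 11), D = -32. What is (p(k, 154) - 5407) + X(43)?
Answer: -15419/2 ≈ -7709.5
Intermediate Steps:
k = 768 (k = (-32 - 32)*(-1 - 11) = -64*(-12) = 768)
X(T) = 0 (X(T) = 0*(2*T) = 0)
p(q, O) = 3/2 - 3*q (p(q, O) = (3 + q*(-6))/2 = (3 - 6*q)/2 = 3/2 - 3*q)
(p(k, 154) - 5407) + X(43) = ((3/2 - 3*768) - 5407) + 0 = ((3/2 - 2304) - 5407) + 0 = (-4605/2 - 5407) + 0 = -15419/2 + 0 = -15419/2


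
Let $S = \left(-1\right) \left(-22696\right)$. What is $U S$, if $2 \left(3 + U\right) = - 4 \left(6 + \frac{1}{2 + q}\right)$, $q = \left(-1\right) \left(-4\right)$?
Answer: $- \frac{1044016}{3} \approx -3.4801 \cdot 10^{5}$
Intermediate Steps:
$q = 4$
$U = - \frac{46}{3}$ ($U = -3 + \frac{\left(-4\right) \left(6 + \frac{1}{2 + 4}\right)}{2} = -3 + \frac{\left(-4\right) \left(6 + \frac{1}{6}\right)}{2} = -3 + \frac{\left(-4\right) \frac{37}{6}}{2} = -3 + \frac{1}{2} \left(- \frac{74}{3}\right) = -3 - \frac{37}{3} = - \frac{46}{3} \approx -15.333$)
$S = 22696$
$U S = \left(- \frac{46}{3}\right) 22696 = - \frac{1044016}{3}$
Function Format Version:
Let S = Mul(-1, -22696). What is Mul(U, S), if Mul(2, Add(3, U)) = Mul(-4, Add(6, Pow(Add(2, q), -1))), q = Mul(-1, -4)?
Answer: Rational(-1044016, 3) ≈ -3.4801e+5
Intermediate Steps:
q = 4
U = Rational(-46, 3) (U = Add(-3, Mul(Rational(1, 2), Mul(-4, Add(6, Pow(Add(2, 4), -1))))) = Add(-3, Mul(Rational(1, 2), Mul(-4, Add(6, Pow(6, -1))))) = Add(-3, Mul(Rational(1, 2), Mul(-4, Add(6, Rational(1, 6))))) = Add(-3, Mul(Rational(1, 2), Mul(-4, Rational(37, 6)))) = Add(-3, Mul(Rational(1, 2), Rational(-74, 3))) = Add(-3, Rational(-37, 3)) = Rational(-46, 3) ≈ -15.333)
S = 22696
Mul(U, S) = Mul(Rational(-46, 3), 22696) = Rational(-1044016, 3)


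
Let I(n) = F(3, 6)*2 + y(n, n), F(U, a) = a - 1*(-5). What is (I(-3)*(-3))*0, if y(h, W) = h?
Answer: 0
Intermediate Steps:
F(U, a) = 5 + a (F(U, a) = a + 5 = 5 + a)
I(n) = 22 + n (I(n) = (5 + 6)*2 + n = 11*2 + n = 22 + n)
(I(-3)*(-3))*0 = ((22 - 3)*(-3))*0 = (19*(-3))*0 = -57*0 = 0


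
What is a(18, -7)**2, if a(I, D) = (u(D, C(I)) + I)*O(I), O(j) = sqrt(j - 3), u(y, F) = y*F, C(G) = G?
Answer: 174960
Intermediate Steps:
u(y, F) = F*y
O(j) = sqrt(-3 + j)
a(I, D) = sqrt(-3 + I)*(I + D*I) (a(I, D) = (I*D + I)*sqrt(-3 + I) = (D*I + I)*sqrt(-3 + I) = (I + D*I)*sqrt(-3 + I) = sqrt(-3 + I)*(I + D*I))
a(18, -7)**2 = (18*sqrt(-3 + 18)*(1 - 7))**2 = (18*sqrt(15)*(-6))**2 = (-108*sqrt(15))**2 = 174960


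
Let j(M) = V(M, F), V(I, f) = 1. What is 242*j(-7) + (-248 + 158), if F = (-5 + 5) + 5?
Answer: 152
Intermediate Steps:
F = 5 (F = 0 + 5 = 5)
j(M) = 1
242*j(-7) + (-248 + 158) = 242*1 + (-248 + 158) = 242 - 90 = 152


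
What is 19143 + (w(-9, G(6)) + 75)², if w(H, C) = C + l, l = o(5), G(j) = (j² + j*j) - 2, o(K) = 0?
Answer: 40168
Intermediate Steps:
G(j) = -2 + 2*j² (G(j) = (j² + j²) - 2 = 2*j² - 2 = -2 + 2*j²)
l = 0
w(H, C) = C (w(H, C) = C + 0 = C)
19143 + (w(-9, G(6)) + 75)² = 19143 + ((-2 + 2*6²) + 75)² = 19143 + ((-2 + 2*36) + 75)² = 19143 + ((-2 + 72) + 75)² = 19143 + (70 + 75)² = 19143 + 145² = 19143 + 21025 = 40168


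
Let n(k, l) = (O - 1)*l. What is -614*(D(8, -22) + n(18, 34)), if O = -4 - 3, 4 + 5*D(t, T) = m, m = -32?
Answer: 857144/5 ≈ 1.7143e+5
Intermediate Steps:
D(t, T) = -36/5 (D(t, T) = -4/5 + (1/5)*(-32) = -4/5 - 32/5 = -36/5)
O = -7
n(k, l) = -8*l (n(k, l) = (-7 - 1)*l = -8*l)
-614*(D(8, -22) + n(18, 34)) = -614*(-36/5 - 8*34) = -614*(-36/5 - 272) = -614*(-1396/5) = 857144/5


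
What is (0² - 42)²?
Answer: 1764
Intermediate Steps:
(0² - 42)² = (0 - 42)² = (-42)² = 1764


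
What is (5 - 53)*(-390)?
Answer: 18720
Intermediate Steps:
(5 - 53)*(-390) = -48*(-390) = 18720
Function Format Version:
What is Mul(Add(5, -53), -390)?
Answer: 18720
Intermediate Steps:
Mul(Add(5, -53), -390) = Mul(-48, -390) = 18720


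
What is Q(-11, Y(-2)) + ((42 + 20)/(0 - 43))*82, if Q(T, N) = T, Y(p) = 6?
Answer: -5557/43 ≈ -129.23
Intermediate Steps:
Q(-11, Y(-2)) + ((42 + 20)/(0 - 43))*82 = -11 + ((42 + 20)/(0 - 43))*82 = -11 + (62/(-43))*82 = -11 + (62*(-1/43))*82 = -11 - 62/43*82 = -11 - 5084/43 = -5557/43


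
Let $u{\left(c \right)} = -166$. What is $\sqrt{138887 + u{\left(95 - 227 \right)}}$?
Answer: $\sqrt{138721} \approx 372.45$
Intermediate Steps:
$\sqrt{138887 + u{\left(95 - 227 \right)}} = \sqrt{138887 - 166} = \sqrt{138721}$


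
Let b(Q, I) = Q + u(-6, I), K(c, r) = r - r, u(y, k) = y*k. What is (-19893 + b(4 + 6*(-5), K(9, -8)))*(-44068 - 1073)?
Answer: 899163579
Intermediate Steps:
u(y, k) = k*y
K(c, r) = 0
b(Q, I) = Q - 6*I (b(Q, I) = Q + I*(-6) = Q - 6*I)
(-19893 + b(4 + 6*(-5), K(9, -8)))*(-44068 - 1073) = (-19893 + ((4 + 6*(-5)) - 6*0))*(-44068 - 1073) = (-19893 + ((4 - 30) + 0))*(-45141) = (-19893 + (-26 + 0))*(-45141) = (-19893 - 26)*(-45141) = -19919*(-45141) = 899163579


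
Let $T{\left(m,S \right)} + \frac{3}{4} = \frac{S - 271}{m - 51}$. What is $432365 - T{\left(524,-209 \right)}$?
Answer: $\frac{818037919}{1892} \approx 4.3237 \cdot 10^{5}$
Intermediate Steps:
$T{\left(m,S \right)} = - \frac{3}{4} + \frac{-271 + S}{-51 + m}$ ($T{\left(m,S \right)} = - \frac{3}{4} + \frac{S - 271}{m - 51} = - \frac{3}{4} + \frac{-271 + S}{-51 + m}$)
$432365 - T{\left(524,-209 \right)} = 432365 - \frac{-931 - 1572 + 4 \left(-209\right)}{4 \left(-51 + 524\right)} = 432365 - \frac{-931 - 1572 - 836}{4 \cdot 473} = 432365 - \frac{1}{4} \cdot \frac{1}{473} \left(-3339\right) = 432365 - - \frac{3339}{1892} = 432365 + \frac{3339}{1892} = \frac{818037919}{1892}$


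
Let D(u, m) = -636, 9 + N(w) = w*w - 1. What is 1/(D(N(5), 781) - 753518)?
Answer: -1/754154 ≈ -1.3260e-6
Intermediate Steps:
N(w) = -10 + w² (N(w) = -9 + (w*w - 1) = -9 + (w² - 1) = -9 + (-1 + w²) = -10 + w²)
1/(D(N(5), 781) - 753518) = 1/(-636 - 753518) = 1/(-754154) = -1/754154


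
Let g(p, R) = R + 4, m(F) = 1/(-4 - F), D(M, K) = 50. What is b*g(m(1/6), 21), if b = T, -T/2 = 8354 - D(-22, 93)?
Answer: -415200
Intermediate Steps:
g(p, R) = 4 + R
T = -16608 (T = -2*(8354 - 1*50) = -2*(8354 - 50) = -2*8304 = -16608)
b = -16608
b*g(m(1/6), 21) = -16608*(4 + 21) = -16608*25 = -415200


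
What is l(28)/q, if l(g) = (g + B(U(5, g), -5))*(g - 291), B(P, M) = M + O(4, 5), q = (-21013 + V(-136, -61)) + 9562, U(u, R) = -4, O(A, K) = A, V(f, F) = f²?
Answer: -7101/7045 ≈ -1.0079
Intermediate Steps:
q = 7045 (q = (-21013 + (-136)²) + 9562 = (-21013 + 18496) + 9562 = -2517 + 9562 = 7045)
B(P, M) = 4 + M (B(P, M) = M + 4 = 4 + M)
l(g) = (-1 + g)*(-291 + g) (l(g) = (g + (4 - 5))*(g - 291) = (g - 1)*(-291 + g) = (-1 + g)*(-291 + g))
l(28)/q = (291 + 28² - 292*28)/7045 = (291 + 784 - 8176)*(1/7045) = -7101*1/7045 = -7101/7045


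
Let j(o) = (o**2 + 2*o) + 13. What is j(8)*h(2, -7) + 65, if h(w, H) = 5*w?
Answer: 995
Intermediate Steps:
j(o) = 13 + o**2 + 2*o
j(8)*h(2, -7) + 65 = (13 + 8**2 + 2*8)*(5*2) + 65 = (13 + 64 + 16)*10 + 65 = 93*10 + 65 = 930 + 65 = 995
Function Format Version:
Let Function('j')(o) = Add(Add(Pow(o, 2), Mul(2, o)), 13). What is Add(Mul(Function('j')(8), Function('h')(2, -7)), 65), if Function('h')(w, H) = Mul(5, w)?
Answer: 995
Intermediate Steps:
Function('j')(o) = Add(13, Pow(o, 2), Mul(2, o))
Add(Mul(Function('j')(8), Function('h')(2, -7)), 65) = Add(Mul(Add(13, Pow(8, 2), Mul(2, 8)), Mul(5, 2)), 65) = Add(Mul(Add(13, 64, 16), 10), 65) = Add(Mul(93, 10), 65) = Add(930, 65) = 995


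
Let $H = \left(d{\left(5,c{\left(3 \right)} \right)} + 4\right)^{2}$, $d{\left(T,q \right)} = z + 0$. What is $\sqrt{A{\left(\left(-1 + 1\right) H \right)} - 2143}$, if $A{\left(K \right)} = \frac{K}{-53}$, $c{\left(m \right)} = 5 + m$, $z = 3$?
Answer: $i \sqrt{2143} \approx 46.293 i$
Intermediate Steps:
$d{\left(T,q \right)} = 3$ ($d{\left(T,q \right)} = 3 + 0 = 3$)
$H = 49$ ($H = \left(3 + 4\right)^{2} = 7^{2} = 49$)
$A{\left(K \right)} = - \frac{K}{53}$ ($A{\left(K \right)} = K \left(- \frac{1}{53}\right) = - \frac{K}{53}$)
$\sqrt{A{\left(\left(-1 + 1\right) H \right)} - 2143} = \sqrt{- \frac{\left(-1 + 1\right) 49}{53} - 2143} = \sqrt{- \frac{0 \cdot 49}{53} - 2143} = \sqrt{\left(- \frac{1}{53}\right) 0 - 2143} = \sqrt{0 - 2143} = \sqrt{-2143} = i \sqrt{2143}$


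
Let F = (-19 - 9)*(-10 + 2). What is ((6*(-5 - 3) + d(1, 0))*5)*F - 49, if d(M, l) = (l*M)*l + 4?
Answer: -49329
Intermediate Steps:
d(M, l) = 4 + M*l**2 (d(M, l) = (M*l)*l + 4 = M*l**2 + 4 = 4 + M*l**2)
F = 224 (F = -28*(-8) = 224)
((6*(-5 - 3) + d(1, 0))*5)*F - 49 = ((6*(-5 - 3) + (4 + 1*0**2))*5)*224 - 49 = ((6*(-8) + (4 + 1*0))*5)*224 - 49 = ((-48 + (4 + 0))*5)*224 - 49 = ((-48 + 4)*5)*224 - 49 = -44*5*224 - 49 = -220*224 - 49 = -49280 - 49 = -49329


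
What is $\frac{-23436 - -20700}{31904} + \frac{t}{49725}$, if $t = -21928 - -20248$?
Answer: $- \frac{790193}{6610110} \approx -0.11954$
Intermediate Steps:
$t = -1680$ ($t = -21928 + 20248 = -1680$)
$\frac{-23436 - -20700}{31904} + \frac{t}{49725} = \frac{-23436 - -20700}{31904} - \frac{1680}{49725} = \left(-23436 + 20700\right) \frac{1}{31904} - \frac{112}{3315} = \left(-2736\right) \frac{1}{31904} - \frac{112}{3315} = - \frac{171}{1994} - \frac{112}{3315} = - \frac{790193}{6610110}$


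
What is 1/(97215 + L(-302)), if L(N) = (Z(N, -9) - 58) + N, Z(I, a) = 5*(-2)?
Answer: 1/96845 ≈ 1.0326e-5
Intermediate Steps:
Z(I, a) = -10
L(N) = -68 + N (L(N) = (-10 - 58) + N = -68 + N)
1/(97215 + L(-302)) = 1/(97215 + (-68 - 302)) = 1/(97215 - 370) = 1/96845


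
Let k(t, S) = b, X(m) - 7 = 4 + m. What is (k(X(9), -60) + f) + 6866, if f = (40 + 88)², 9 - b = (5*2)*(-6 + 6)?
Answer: 23259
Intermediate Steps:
X(m) = 11 + m (X(m) = 7 + (4 + m) = 11 + m)
b = 9 (b = 9 - 5*2*(-6 + 6) = 9 - 10*0 = 9 - 1*0 = 9 + 0 = 9)
k(t, S) = 9
f = 16384 (f = 128² = 16384)
(k(X(9), -60) + f) + 6866 = (9 + 16384) + 6866 = 16393 + 6866 = 23259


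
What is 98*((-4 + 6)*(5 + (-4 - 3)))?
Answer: -392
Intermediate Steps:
98*((-4 + 6)*(5 + (-4 - 3))) = 98*(2*(5 - 7)) = 98*(2*(-2)) = 98*(-4) = -392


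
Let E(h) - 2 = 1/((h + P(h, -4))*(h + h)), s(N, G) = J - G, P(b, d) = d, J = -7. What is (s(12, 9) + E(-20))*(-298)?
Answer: 2002411/480 ≈ 4171.7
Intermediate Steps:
s(N, G) = -7 - G
E(h) = 2 + 1/(2*h*(-4 + h)) (E(h) = 2 + 1/((h - 4)*(h + h)) = 2 + 1/((-4 + h)*(2*h)) = 2 + 1/(2*h*(-4 + h)))
(s(12, 9) + E(-20))*(-298) = ((-7 - 1*9) + (½)*(1 - 16*(-20) + 4*(-20)²)/(-20*(-4 - 20)))*(-298) = ((-7 - 9) + (½)*(-1/20)*(1 + 320 + 4*400)/(-24))*(-298) = (-16 + (½)*(-1/20)*(-1/24)*(1 + 320 + 1600))*(-298) = (-16 + (½)*(-1/20)*(-1/24)*1921)*(-298) = (-16 + 1921/960)*(-298) = -13439/960*(-298) = 2002411/480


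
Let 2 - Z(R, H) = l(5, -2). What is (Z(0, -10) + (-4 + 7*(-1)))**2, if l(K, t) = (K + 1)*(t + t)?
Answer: 225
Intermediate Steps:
l(K, t) = 2*t*(1 + K) (l(K, t) = (1 + K)*(2*t) = 2*t*(1 + K))
Z(R, H) = 26 (Z(R, H) = 2 - 2*(-2)*(1 + 5) = 2 - 2*(-2)*6 = 2 - 1*(-24) = 2 + 24 = 26)
(Z(0, -10) + (-4 + 7*(-1)))**2 = (26 + (-4 + 7*(-1)))**2 = (26 + (-4 - 7))**2 = (26 - 11)**2 = 15**2 = 225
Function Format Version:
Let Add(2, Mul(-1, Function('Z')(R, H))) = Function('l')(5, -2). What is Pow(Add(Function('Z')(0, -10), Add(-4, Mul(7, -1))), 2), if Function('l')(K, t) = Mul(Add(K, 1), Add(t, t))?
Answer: 225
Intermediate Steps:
Function('l')(K, t) = Mul(2, t, Add(1, K)) (Function('l')(K, t) = Mul(Add(1, K), Mul(2, t)) = Mul(2, t, Add(1, K)))
Function('Z')(R, H) = 26 (Function('Z')(R, H) = Add(2, Mul(-1, Mul(2, -2, Add(1, 5)))) = Add(2, Mul(-1, Mul(2, -2, 6))) = Add(2, Mul(-1, -24)) = Add(2, 24) = 26)
Pow(Add(Function('Z')(0, -10), Add(-4, Mul(7, -1))), 2) = Pow(Add(26, Add(-4, Mul(7, -1))), 2) = Pow(Add(26, Add(-4, -7)), 2) = Pow(Add(26, -11), 2) = Pow(15, 2) = 225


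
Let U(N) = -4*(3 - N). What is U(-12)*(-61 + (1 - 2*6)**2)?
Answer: -3600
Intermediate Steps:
U(N) = -12 + 4*N
U(-12)*(-61 + (1 - 2*6)**2) = (-12 + 4*(-12))*(-61 + (1 - 2*6)**2) = (-12 - 48)*(-61 + (1 - 12)**2) = -60*(-61 + (-11)**2) = -60*(-61 + 121) = -60*60 = -3600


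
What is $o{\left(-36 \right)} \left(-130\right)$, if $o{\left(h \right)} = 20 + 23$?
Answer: $-5590$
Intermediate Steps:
$o{\left(h \right)} = 43$
$o{\left(-36 \right)} \left(-130\right) = 43 \left(-130\right) = -5590$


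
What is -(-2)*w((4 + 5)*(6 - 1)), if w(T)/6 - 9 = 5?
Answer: 168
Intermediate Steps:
w(T) = 84 (w(T) = 54 + 6*5 = 54 + 30 = 84)
-(-2)*w((4 + 5)*(6 - 1)) = -(-2)*84 = -2*(-84) = 168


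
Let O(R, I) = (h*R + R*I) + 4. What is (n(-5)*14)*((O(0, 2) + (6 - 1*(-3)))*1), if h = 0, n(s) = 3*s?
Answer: -2730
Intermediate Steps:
O(R, I) = 4 + I*R (O(R, I) = (0*R + R*I) + 4 = (0 + I*R) + 4 = I*R + 4 = 4 + I*R)
(n(-5)*14)*((O(0, 2) + (6 - 1*(-3)))*1) = ((3*(-5))*14)*(((4 + 2*0) + (6 - 1*(-3)))*1) = (-15*14)*(((4 + 0) + (6 + 3))*1) = -210*(4 + 9) = -2730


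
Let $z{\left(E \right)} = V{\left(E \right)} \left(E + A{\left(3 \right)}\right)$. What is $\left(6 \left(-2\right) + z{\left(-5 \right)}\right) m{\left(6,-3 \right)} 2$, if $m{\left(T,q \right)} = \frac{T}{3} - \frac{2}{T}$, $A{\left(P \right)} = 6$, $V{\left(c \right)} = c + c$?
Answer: $- \frac{220}{3} \approx -73.333$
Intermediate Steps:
$V{\left(c \right)} = 2 c$
$z{\left(E \right)} = 2 E \left(6 + E\right)$ ($z{\left(E \right)} = 2 E \left(E + 6\right) = 2 E \left(6 + E\right)$)
$m{\left(T,q \right)} = - \frac{2}{T} + \frac{T}{3}$ ($m{\left(T,q \right)} = T \frac{1}{3} - \frac{2}{T} = \frac{T}{3} - \frac{2}{T} = - \frac{2}{T} + \frac{T}{3}$)
$\left(6 \left(-2\right) + z{\left(-5 \right)}\right) m{\left(6,-3 \right)} 2 = \left(6 \left(-2\right) + 2 \left(-5\right) \left(6 - 5\right)\right) \left(- \frac{2}{6} + \frac{1}{3} \cdot 6\right) 2 = \left(-12 + 2 \left(-5\right) 1\right) \left(\left(-2\right) \frac{1}{6} + 2\right) 2 = \left(-12 - 10\right) \left(- \frac{1}{3} + 2\right) 2 = \left(-22\right) \frac{5}{3} \cdot 2 = \left(- \frac{110}{3}\right) 2 = - \frac{220}{3}$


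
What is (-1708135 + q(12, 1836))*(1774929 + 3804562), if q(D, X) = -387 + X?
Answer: -9522439176826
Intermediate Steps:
(-1708135 + q(12, 1836))*(1774929 + 3804562) = (-1708135 + (-387 + 1836))*(1774929 + 3804562) = (-1708135 + 1449)*5579491 = -1706686*5579491 = -9522439176826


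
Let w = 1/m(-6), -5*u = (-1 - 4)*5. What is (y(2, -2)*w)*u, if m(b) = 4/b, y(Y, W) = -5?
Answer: 75/2 ≈ 37.500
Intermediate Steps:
u = 5 (u = -(-1 - 4)*5/5 = -(-1)*5 = -⅕*(-25) = 5)
w = -3/2 (w = 1/(4/(-6)) = 1/(4*(-⅙)) = 1/(-⅔) = -3/2 ≈ -1.5000)
(y(2, -2)*w)*u = -5*(-3/2)*5 = (15/2)*5 = 75/2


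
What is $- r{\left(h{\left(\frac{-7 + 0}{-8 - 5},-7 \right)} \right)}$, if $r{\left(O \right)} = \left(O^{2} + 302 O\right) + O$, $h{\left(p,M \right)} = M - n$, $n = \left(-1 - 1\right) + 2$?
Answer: $2072$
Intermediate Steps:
$n = 0$ ($n = -2 + 2 = 0$)
$h{\left(p,M \right)} = M$ ($h{\left(p,M \right)} = M - 0 = M + 0 = M$)
$r{\left(O \right)} = O^{2} + 303 O$
$- r{\left(h{\left(\frac{-7 + 0}{-8 - 5},-7 \right)} \right)} = - \left(-7\right) \left(303 - 7\right) = - \left(-7\right) 296 = \left(-1\right) \left(-2072\right) = 2072$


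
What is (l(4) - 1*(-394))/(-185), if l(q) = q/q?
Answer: -79/37 ≈ -2.1351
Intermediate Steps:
l(q) = 1
(l(4) - 1*(-394))/(-185) = (1 - 1*(-394))/(-185) = (1 + 394)*(-1/185) = 395*(-1/185) = -79/37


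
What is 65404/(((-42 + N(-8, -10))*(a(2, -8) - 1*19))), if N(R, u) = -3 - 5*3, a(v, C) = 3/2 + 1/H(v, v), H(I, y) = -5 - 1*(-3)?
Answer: 16351/270 ≈ 60.559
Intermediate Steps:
H(I, y) = -2 (H(I, y) = -5 + 3 = -2)
a(v, C) = 1 (a(v, C) = 3/2 + 1/(-2) = 3*(½) + 1*(-½) = 3/2 - ½ = 1)
N(R, u) = -18 (N(R, u) = -3 - 15 = -18)
65404/(((-42 + N(-8, -10))*(a(2, -8) - 1*19))) = 65404/(((-42 - 18)*(1 - 1*19))) = 65404/((-60*(1 - 19))) = 65404/((-60*(-18))) = 65404/1080 = 65404*(1/1080) = 16351/270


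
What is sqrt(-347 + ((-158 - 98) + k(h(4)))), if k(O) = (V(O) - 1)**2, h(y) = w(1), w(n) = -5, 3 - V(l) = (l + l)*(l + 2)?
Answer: sqrt(181) ≈ 13.454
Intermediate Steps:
V(l) = 3 - 2*l*(2 + l) (V(l) = 3 - (l + l)*(l + 2) = 3 - 2*l*(2 + l))
h(y) = -5
k(O) = (2 - 4*O - 2*O**2)**2 (k(O) = ((3 - 4*O - 2*O**2) - 1)**2 = (2 - 4*O - 2*O**2)**2)
sqrt(-347 + ((-158 - 98) + k(h(4)))) = sqrt(-347 + ((-158 - 98) + 4*(-1 + (-5)**2 + 2*(-5))**2)) = sqrt(-347 + (-256 + 4*(-1 + 25 - 10)**2)) = sqrt(-347 + (-256 + 4*14**2)) = sqrt(-347 + (-256 + 4*196)) = sqrt(-347 + (-256 + 784)) = sqrt(-347 + 528) = sqrt(181)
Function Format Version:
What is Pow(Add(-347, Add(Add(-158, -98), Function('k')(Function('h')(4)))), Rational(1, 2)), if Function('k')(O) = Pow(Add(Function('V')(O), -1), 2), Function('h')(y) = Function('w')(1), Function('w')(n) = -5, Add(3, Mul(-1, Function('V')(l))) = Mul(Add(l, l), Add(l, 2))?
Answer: Pow(181, Rational(1, 2)) ≈ 13.454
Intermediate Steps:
Function('V')(l) = Add(3, Mul(-2, l, Add(2, l))) (Function('V')(l) = Add(3, Mul(-1, Mul(Add(l, l), Add(l, 2)))) = Add(3, Mul(-1, Mul(Mul(2, l), Add(2, l)))) = Add(3, Mul(-1, Mul(2, l, Add(2, l)))) = Add(3, Mul(-2, l, Add(2, l))))
Function('h')(y) = -5
Function('k')(O) = Pow(Add(2, Mul(-4, O), Mul(-2, Pow(O, 2))), 2) (Function('k')(O) = Pow(Add(Add(3, Mul(-4, O), Mul(-2, Pow(O, 2))), -1), 2) = Pow(Add(2, Mul(-4, O), Mul(-2, Pow(O, 2))), 2))
Pow(Add(-347, Add(Add(-158, -98), Function('k')(Function('h')(4)))), Rational(1, 2)) = Pow(Add(-347, Add(Add(-158, -98), Mul(4, Pow(Add(-1, Pow(-5, 2), Mul(2, -5)), 2)))), Rational(1, 2)) = Pow(Add(-347, Add(-256, Mul(4, Pow(Add(-1, 25, -10), 2)))), Rational(1, 2)) = Pow(Add(-347, Add(-256, Mul(4, Pow(14, 2)))), Rational(1, 2)) = Pow(Add(-347, Add(-256, Mul(4, 196))), Rational(1, 2)) = Pow(Add(-347, Add(-256, 784)), Rational(1, 2)) = Pow(Add(-347, 528), Rational(1, 2)) = Pow(181, Rational(1, 2))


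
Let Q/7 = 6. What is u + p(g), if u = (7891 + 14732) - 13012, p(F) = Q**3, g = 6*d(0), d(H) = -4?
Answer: 83699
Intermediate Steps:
Q = 42 (Q = 7*6 = 42)
g = -24 (g = 6*(-4) = -24)
p(F) = 74088 (p(F) = 42**3 = 74088)
u = 9611 (u = 22623 - 13012 = 9611)
u + p(g) = 9611 + 74088 = 83699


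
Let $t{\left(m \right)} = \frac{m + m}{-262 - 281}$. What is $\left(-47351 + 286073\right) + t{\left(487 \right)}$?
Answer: $\frac{129625072}{543} \approx 2.3872 \cdot 10^{5}$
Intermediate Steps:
$t{\left(m \right)} = - \frac{2 m}{543}$ ($t{\left(m \right)} = \frac{2 m}{-543} = 2 m \left(- \frac{1}{543}\right) = - \frac{2 m}{543}$)
$\left(-47351 + 286073\right) + t{\left(487 \right)} = \left(-47351 + 286073\right) - \frac{974}{543} = 238722 - \frac{974}{543} = \frac{129625072}{543}$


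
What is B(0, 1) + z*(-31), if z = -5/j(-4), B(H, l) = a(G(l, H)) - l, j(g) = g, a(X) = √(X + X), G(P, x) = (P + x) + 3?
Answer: -159/4 + 2*√2 ≈ -36.922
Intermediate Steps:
G(P, x) = 3 + P + x
a(X) = √2*√X (a(X) = √(2*X) = √2*√X)
B(H, l) = -l + √2*√(3 + H + l) (B(H, l) = √2*√(3 + l + H) - l = √2*√(3 + H + l) - l = -l + √2*√(3 + H + l))
z = 5/4 (z = -5/(-4) = -5*(-¼) = 5/4 ≈ 1.2500)
B(0, 1) + z*(-31) = (√(6 + 2*0 + 2*1) - 1*1) + (5/4)*(-31) = (√(6 + 0 + 2) - 1) - 155/4 = (√8 - 1) - 155/4 = (2*√2 - 1) - 155/4 = (-1 + 2*√2) - 155/4 = -159/4 + 2*√2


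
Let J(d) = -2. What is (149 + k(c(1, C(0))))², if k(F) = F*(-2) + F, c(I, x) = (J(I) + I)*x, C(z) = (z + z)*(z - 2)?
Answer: 22201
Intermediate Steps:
C(z) = 2*z*(-2 + z) (C(z) = (2*z)*(-2 + z) = 2*z*(-2 + z))
c(I, x) = x*(-2 + I) (c(I, x) = (-2 + I)*x = x*(-2 + I))
k(F) = -F (k(F) = -2*F + F = -F)
(149 + k(c(1, C(0))))² = (149 - 2*0*(-2 + 0)*(-2 + 1))² = (149 - 2*0*(-2)*(-1))² = (149 - 0*(-1))² = (149 - 1*0)² = (149 + 0)² = 149² = 22201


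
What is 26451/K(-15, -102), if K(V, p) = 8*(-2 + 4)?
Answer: 26451/16 ≈ 1653.2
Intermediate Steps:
K(V, p) = 16 (K(V, p) = 8*2 = 16)
26451/K(-15, -102) = 26451/16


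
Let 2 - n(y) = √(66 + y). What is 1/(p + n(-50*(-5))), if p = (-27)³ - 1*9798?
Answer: -29479/869011125 + 2*√79/869011125 ≈ -3.3902e-5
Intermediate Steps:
n(y) = 2 - √(66 + y)
p = -29481 (p = -19683 - 9798 = -29481)
1/(p + n(-50*(-5))) = 1/(-29481 + (2 - √(66 - 50*(-5)))) = 1/(-29481 + (2 - √(66 + 250))) = 1/(-29481 + (2 - √316)) = 1/(-29481 + (2 - 2*√79)) = 1/(-29479 - 2*√79)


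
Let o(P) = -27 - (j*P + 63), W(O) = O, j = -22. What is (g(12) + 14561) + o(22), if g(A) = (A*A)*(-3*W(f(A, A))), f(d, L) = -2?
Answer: 15819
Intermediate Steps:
g(A) = 6*A² (g(A) = (A*A)*(-3*(-2)) = A²*6 = 6*A²)
o(P) = -90 + 22*P (o(P) = -27 - (-22*P + 63) = -27 - (63 - 22*P) = -27 + (-63 + 22*P) = -90 + 22*P)
(g(12) + 14561) + o(22) = (6*12² + 14561) + (-90 + 22*22) = (6*144 + 14561) + (-90 + 484) = (864 + 14561) + 394 = 15425 + 394 = 15819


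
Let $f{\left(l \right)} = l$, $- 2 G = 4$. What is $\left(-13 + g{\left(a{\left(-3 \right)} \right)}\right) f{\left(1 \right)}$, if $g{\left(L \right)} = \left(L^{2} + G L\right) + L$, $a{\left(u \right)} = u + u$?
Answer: $29$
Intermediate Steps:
$G = -2$ ($G = \left(- \frac{1}{2}\right) 4 = -2$)
$a{\left(u \right)} = 2 u$
$g{\left(L \right)} = L^{2} - L$ ($g{\left(L \right)} = \left(L^{2} - 2 L\right) + L = L^{2} - L$)
$\left(-13 + g{\left(a{\left(-3 \right)} \right)}\right) f{\left(1 \right)} = \left(-13 + 2 \left(-3\right) \left(-1 + 2 \left(-3\right)\right)\right) 1 = \left(-13 - 6 \left(-1 - 6\right)\right) 1 = \left(-13 - -42\right) 1 = \left(-13 + 42\right) 1 = 29 \cdot 1 = 29$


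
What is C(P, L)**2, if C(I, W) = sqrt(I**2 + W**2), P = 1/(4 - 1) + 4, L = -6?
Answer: 493/9 ≈ 54.778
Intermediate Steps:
P = 13/3 (P = 1/3 + 4 = 13/3 ≈ 4.3333)
C(P, L)**2 = (sqrt((13/3)**2 + (-6)**2))**2 = (sqrt(169/9 + 36))**2 = (sqrt(493/9))**2 = (sqrt(493)/3)**2 = 493/9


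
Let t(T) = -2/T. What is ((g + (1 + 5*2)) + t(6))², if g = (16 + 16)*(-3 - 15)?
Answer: 2876416/9 ≈ 3.1960e+5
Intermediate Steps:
g = -576 (g = 32*(-18) = -576)
((g + (1 + 5*2)) + t(6))² = ((-576 + (1 + 5*2)) - 2/6)² = ((-576 + (1 + 10)) - 2*⅙)² = ((-576 + 11) - ⅓)² = (-565 - ⅓)² = (-1696/3)² = 2876416/9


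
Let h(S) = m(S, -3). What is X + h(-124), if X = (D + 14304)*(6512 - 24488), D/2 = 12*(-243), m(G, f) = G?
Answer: -152292796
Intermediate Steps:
D = -5832 (D = 2*(12*(-243)) = 2*(-2916) = -5832)
h(S) = S
X = -152292672 (X = (-5832 + 14304)*(6512 - 24488) = 8472*(-17976) = -152292672)
X + h(-124) = -152292672 - 124 = -152292796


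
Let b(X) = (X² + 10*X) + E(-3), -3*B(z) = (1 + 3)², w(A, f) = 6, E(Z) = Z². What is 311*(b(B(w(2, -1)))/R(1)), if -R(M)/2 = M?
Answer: 44473/18 ≈ 2470.7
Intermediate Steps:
R(M) = -2*M
B(z) = -16/3 (B(z) = -(1 + 3)²/3 = -⅓*4² = -⅓*16 = -16/3)
b(X) = 9 + X² + 10*X (b(X) = (X² + 10*X) + (-3)² = (X² + 10*X) + 9 = 9 + X² + 10*X)
311*(b(B(w(2, -1)))/R(1)) = 311*((9 + (-16/3)² + 10*(-16/3))/((-2*1))) = 311*((9 + 256/9 - 160/3)/(-2)) = 311*(-143/9*(-½)) = 311*(143/18) = 44473/18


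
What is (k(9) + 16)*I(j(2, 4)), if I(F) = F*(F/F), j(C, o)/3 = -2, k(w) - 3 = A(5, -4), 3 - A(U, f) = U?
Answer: -102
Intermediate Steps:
A(U, f) = 3 - U
k(w) = 1 (k(w) = 3 + (3 - 1*5) = 3 + (3 - 5) = 3 - 2 = 1)
j(C, o) = -6 (j(C, o) = 3*(-2) = -6)
I(F) = F (I(F) = F*1 = F)
(k(9) + 16)*I(j(2, 4)) = (1 + 16)*(-6) = 17*(-6) = -102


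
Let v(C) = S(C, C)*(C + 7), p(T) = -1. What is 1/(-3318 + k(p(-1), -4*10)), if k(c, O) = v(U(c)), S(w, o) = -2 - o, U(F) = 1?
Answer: -1/3342 ≈ -0.00029922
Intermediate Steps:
v(C) = (-2 - C)*(7 + C) (v(C) = (-2 - C)*(C + 7) = (-2 - C)*(7 + C))
k(c, O) = -24 (k(c, O) = -(2 + 1)*(7 + 1) = -1*3*8 = -24)
1/(-3318 + k(p(-1), -4*10)) = 1/(-3318 - 24) = 1/(-3342) = -1/3342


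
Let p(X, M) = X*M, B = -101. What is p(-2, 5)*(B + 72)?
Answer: 290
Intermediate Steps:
p(X, M) = M*X
p(-2, 5)*(B + 72) = (5*(-2))*(-101 + 72) = -10*(-29) = 290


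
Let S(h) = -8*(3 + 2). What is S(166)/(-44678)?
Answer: 20/22339 ≈ 0.00089530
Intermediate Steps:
S(h) = -40 (S(h) = -8*5 = -40)
S(166)/(-44678) = -40/(-44678) = -40*(-1/44678) = 20/22339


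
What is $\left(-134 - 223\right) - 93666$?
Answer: $-94023$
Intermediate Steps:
$\left(-134 - 223\right) - 93666 = -357 - 93666 = -94023$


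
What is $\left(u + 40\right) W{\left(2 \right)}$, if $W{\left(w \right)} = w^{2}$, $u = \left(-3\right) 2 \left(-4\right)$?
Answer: $256$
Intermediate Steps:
$u = 24$ ($u = \left(-6\right) \left(-4\right) = 24$)
$\left(u + 40\right) W{\left(2 \right)} = \left(24 + 40\right) 2^{2} = 64 \cdot 4 = 256$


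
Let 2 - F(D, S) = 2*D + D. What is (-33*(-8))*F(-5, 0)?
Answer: 4488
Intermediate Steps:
F(D, S) = 2 - 3*D (F(D, S) = 2 - (2*D + D) = 2 - 3*D)
(-33*(-8))*F(-5, 0) = (-33*(-8))*(2 - 3*(-5)) = 264*(2 + 15) = 264*17 = 4488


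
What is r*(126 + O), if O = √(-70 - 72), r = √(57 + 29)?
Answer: √86*(126 + I*√142) ≈ 1168.5 + 110.51*I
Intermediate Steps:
r = √86 ≈ 9.2736
O = I*√142 (O = √(-142) = I*√142 ≈ 11.916*I)
r*(126 + O) = √86*(126 + I*√142)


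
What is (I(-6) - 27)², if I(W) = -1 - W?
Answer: 484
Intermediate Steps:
(I(-6) - 27)² = ((-1 - 1*(-6)) - 27)² = ((-1 + 6) - 27)² = (5 - 27)² = (-22)² = 484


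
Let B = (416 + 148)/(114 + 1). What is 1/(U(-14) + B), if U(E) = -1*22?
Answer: -115/1966 ≈ -0.058494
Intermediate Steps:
U(E) = -22
B = 564/115 ≈ 4.9044
1/(U(-14) + B) = 1/(-22 + 564/115) = 1/(-1966/115) = -115/1966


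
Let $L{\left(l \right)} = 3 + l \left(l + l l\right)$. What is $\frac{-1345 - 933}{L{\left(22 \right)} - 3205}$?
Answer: $- \frac{1139}{3965} \approx -0.28726$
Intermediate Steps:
$L{\left(l \right)} = 3 + l \left(l + l^{2}\right)$
$\frac{-1345 - 933}{L{\left(22 \right)} - 3205} = \frac{-1345 - 933}{\left(3 + 22^{2} + 22^{3}\right) - 3205} = - \frac{2278}{\left(3 + 484 + 10648\right) - 3205} = - \frac{2278}{11135 - 3205} = - \frac{2278}{7930} = \left(-2278\right) \frac{1}{7930} = - \frac{1139}{3965}$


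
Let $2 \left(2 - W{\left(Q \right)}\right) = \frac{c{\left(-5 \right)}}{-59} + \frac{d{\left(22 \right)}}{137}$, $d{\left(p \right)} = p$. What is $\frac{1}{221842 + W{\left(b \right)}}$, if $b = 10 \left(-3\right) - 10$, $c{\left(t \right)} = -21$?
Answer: $\frac{16166}{3586325929} \approx 4.5077 \cdot 10^{-6}$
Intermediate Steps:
$b = -40$ ($b = -30 - 10 = -40$)
$W{\left(Q \right)} = \frac{28157}{16166}$ ($W{\left(Q \right)} = 2 - \frac{- \frac{21}{-59} + \frac{22}{137}}{2} = 2 - \frac{\left(-21\right) \left(- \frac{1}{59}\right) + 22 \cdot \frac{1}{137}}{2} = 2 - \frac{\frac{21}{59} + \frac{22}{137}}{2} = 2 - \frac{4175}{16166} = \frac{28157}{16166}$)
$\frac{1}{221842 + W{\left(b \right)}} = \frac{1}{221842 + \frac{28157}{16166}} = \frac{1}{\frac{3586325929}{16166}} = \frac{16166}{3586325929}$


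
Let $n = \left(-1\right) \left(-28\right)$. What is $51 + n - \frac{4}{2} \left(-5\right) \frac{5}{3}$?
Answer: $\frac{1553}{3} \approx 517.67$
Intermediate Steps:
$n = 28$
$51 + n - \frac{4}{2} \left(-5\right) \frac{5}{3} = 51 + 28 - \frac{4}{2} \left(-5\right) \frac{5}{3} = 51 + 28 \left(-4\right) \frac{1}{2} \left(-5\right) 5 \cdot \frac{1}{3} = 51 + 28 \left(-2\right) \left(-5\right) \frac{5}{3} = 51 + 28 \cdot 10 \cdot \frac{5}{3} = 51 + 28 \cdot \frac{50}{3} = 51 + \frac{1400}{3} = \frac{1553}{3}$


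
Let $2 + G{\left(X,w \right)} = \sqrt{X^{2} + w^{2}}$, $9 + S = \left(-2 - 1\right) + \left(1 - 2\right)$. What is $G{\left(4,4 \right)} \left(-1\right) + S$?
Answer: $-11 - 4 \sqrt{2} \approx -16.657$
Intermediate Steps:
$S = -13$ ($S = -9 + \left(\left(-2 - 1\right) + \left(1 - 2\right)\right) = -9 + \left(-3 + \left(1 - 2\right)\right) = -9 - 4 = -13$)
$G{\left(X,w \right)} = -2 + \sqrt{X^{2} + w^{2}}$
$G{\left(4,4 \right)} \left(-1\right) + S = \left(-2 + \sqrt{4^{2} + 4^{2}}\right) \left(-1\right) - 13 = \left(-2 + \sqrt{16 + 16}\right) \left(-1\right) - 13 = \left(-2 + \sqrt{32}\right) \left(-1\right) - 13 = \left(-2 + 4 \sqrt{2}\right) \left(-1\right) - 13 = \left(2 - 4 \sqrt{2}\right) - 13 = -11 - 4 \sqrt{2}$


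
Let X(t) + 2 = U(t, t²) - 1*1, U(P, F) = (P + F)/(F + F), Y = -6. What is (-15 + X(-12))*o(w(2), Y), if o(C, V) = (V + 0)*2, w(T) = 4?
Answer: 421/2 ≈ 210.50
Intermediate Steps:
U(P, F) = (F + P)/(2*F) (U(P, F) = (F + P)/((2*F)) = (F + P)*(1/(2*F)) = (F + P)/(2*F))
o(C, V) = 2*V (o(C, V) = V*2 = 2*V)
X(t) = -3 + (t + t²)/(2*t²) (X(t) = -2 + ((t² + t)/(2*(t²)) - 1*1) = -2 + ((t + t²)/(2*t²) - 1) = -2 + (-1 + (t + t²)/(2*t²)) = -3 + (t + t²)/(2*t²))
(-15 + X(-12))*o(w(2), Y) = (-15 + (½)*(1 - 5*(-12))/(-12))*(2*(-6)) = (-15 + (½)*(-1/12)*(1 + 60))*(-12) = (-15 + (½)*(-1/12)*61)*(-12) = (-15 - 61/24)*(-12) = -421/24*(-12) = 421/2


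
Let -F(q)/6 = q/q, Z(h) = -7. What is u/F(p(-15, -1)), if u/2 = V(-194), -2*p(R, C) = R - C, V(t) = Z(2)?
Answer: 7/3 ≈ 2.3333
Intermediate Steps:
V(t) = -7
p(R, C) = C/2 - R/2 (p(R, C) = -(R - C)/2 = C/2 - R/2)
u = -14 (u = 2*(-7) = -14)
F(q) = -6 (F(q) = -6*q/q = -6*1 = -6)
u/F(p(-15, -1)) = -14/(-6) = -14*(-⅙) = 7/3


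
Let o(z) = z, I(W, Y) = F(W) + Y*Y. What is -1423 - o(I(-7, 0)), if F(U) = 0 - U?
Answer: -1430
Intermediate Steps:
F(U) = -U
I(W, Y) = Y**2 - W (I(W, Y) = -W + Y*Y = -W + Y**2 = Y**2 - W)
-1423 - o(I(-7, 0)) = -1423 - (0**2 - 1*(-7)) = -1423 - (0 + 7) = -1423 - 1*7 = -1423 - 7 = -1430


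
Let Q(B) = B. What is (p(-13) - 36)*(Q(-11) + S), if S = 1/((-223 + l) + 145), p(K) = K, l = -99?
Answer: 95452/177 ≈ 539.28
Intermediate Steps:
S = -1/177 (S = 1/((-223 - 99) + 145) = 1/(-322 + 145) = 1/(-177) = -1/177 ≈ -0.0056497)
(p(-13) - 36)*(Q(-11) + S) = (-13 - 36)*(-11 - 1/177) = -49*(-1948/177) = 95452/177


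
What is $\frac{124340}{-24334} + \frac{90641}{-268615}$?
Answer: $- \frac{17802623597}{3268238705} \approx -5.4472$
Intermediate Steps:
$\frac{124340}{-24334} + \frac{90641}{-268615} = 124340 \left(- \frac{1}{24334}\right) + 90641 \left(- \frac{1}{268615}\right) = - \frac{62170}{12167} - \frac{90641}{268615} = - \frac{17802623597}{3268238705}$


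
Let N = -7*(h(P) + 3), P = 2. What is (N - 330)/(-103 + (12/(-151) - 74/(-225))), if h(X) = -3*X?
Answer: 10498275/3490951 ≈ 3.0073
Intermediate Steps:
N = 21 (N = -7*(-3*2 + 3) = -7*(-6 + 3) = -7*(-3) = 21)
(N - 330)/(-103 + (12/(-151) - 74/(-225))) = (21 - 330)/(-103 + (12/(-151) - 74/(-225))) = -309/(-103 + (12*(-1/151) - 74*(-1/225))) = -309/(-103 + (-12/151 + 74/225)) = -309/(-103 + 8474/33975) = -309/(-3490951/33975) = -309*(-33975/3490951) = 10498275/3490951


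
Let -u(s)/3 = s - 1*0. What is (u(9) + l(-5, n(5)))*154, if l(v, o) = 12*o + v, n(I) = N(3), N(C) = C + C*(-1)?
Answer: -4928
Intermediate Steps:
N(C) = 0 (N(C) = C - C = 0)
n(I) = 0
l(v, o) = v + 12*o
u(s) = -3*s (u(s) = -3*(s - 1*0) = -3*(s + 0) = -3*s)
(u(9) + l(-5, n(5)))*154 = (-3*9 + (-5 + 12*0))*154 = (-27 + (-5 + 0))*154 = (-27 - 5)*154 = -32*154 = -4928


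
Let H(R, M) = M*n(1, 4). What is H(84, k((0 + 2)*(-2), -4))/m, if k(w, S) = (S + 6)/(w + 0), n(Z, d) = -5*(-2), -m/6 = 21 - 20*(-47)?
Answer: 5/5766 ≈ 0.00086715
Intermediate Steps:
m = -5766 (m = -6*(21 - 20*(-47)) = -6*(21 + 940) = -6*961 = -5766)
n(Z, d) = 10
k(w, S) = (6 + S)/w
H(R, M) = 10*M (H(R, M) = M*10 = 10*M)
H(84, k((0 + 2)*(-2), -4))/m = (10*((6 - 4)/(((0 + 2)*(-2)))))/(-5766) = (10*(2/(2*(-2))))*(-1/5766) = (10*(2/(-4)))*(-1/5766) = (10*(-¼*2))*(-1/5766) = (10*(-½))*(-1/5766) = -5*(-1/5766) = 5/5766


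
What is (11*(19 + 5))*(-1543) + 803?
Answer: -406549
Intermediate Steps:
(11*(19 + 5))*(-1543) + 803 = (11*24)*(-1543) + 803 = 264*(-1543) + 803 = -407352 + 803 = -406549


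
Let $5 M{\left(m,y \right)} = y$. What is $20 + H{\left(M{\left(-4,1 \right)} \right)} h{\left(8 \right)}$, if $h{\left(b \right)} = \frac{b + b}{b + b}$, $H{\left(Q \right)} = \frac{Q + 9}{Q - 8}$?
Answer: $\frac{734}{39} \approx 18.821$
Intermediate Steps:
$M{\left(m,y \right)} = \frac{y}{5}$
$H{\left(Q \right)} = \frac{9 + Q}{-8 + Q}$
$h{\left(b \right)} = 1$ ($h{\left(b \right)} = \frac{2 b}{2 b} = 2 b \frac{1}{2 b} = 1$)
$20 + H{\left(M{\left(-4,1 \right)} \right)} h{\left(8 \right)} = 20 + \frac{9 + \frac{1}{5} \cdot 1}{-8 + \frac{1}{5} \cdot 1} \cdot 1 = 20 + \frac{9 + \frac{1}{5}}{-8 + \frac{1}{5}} \cdot 1 = 20 + \frac{1}{- \frac{39}{5}} \cdot \frac{46}{5} \cdot 1 = 20 + \left(- \frac{5}{39}\right) \frac{46}{5} \cdot 1 = 20 - \frac{46}{39} = \frac{734}{39}$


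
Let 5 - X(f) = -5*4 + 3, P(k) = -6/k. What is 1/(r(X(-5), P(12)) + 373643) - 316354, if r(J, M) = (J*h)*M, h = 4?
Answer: -118189538045/373599 ≈ -3.1635e+5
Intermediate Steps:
X(f) = 22 (X(f) = 5 - (-5*4 + 3) = 5 - (-20 + 3) = 5 - 1*(-17) = 5 + 17 = 22)
r(J, M) = 4*J*M (r(J, M) = (J*4)*M = (4*J)*M = 4*J*M)
1/(r(X(-5), P(12)) + 373643) - 316354 = 1/(4*22*(-6/12) + 373643) - 316354 = 1/(4*22*(-6*1/12) + 373643) - 316354 = 1/(4*22*(-½) + 373643) - 316354 = 1/(-44 + 373643) - 316354 = 1/373599 - 316354 = -118189538045/373599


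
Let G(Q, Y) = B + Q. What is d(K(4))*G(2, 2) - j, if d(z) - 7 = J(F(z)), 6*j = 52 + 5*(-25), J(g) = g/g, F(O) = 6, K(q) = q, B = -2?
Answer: 73/6 ≈ 12.167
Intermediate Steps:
J(g) = 1
G(Q, Y) = -2 + Q
j = -73/6 (j = (52 + 5*(-25))/6 = (52 - 125)/6 = (⅙)*(-73) = -73/6 ≈ -12.167)
d(z) = 8 (d(z) = 7 + 1 = 8)
d(K(4))*G(2, 2) - j = 8*(-2 + 2) - 1*(-73/6) = 8*0 + 73/6 = 0 + 73/6 = 73/6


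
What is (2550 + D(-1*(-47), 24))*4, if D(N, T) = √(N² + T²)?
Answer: 10200 + 4*√2785 ≈ 10411.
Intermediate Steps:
(2550 + D(-1*(-47), 24))*4 = (2550 + √((-1*(-47))² + 24²))*4 = (2550 + √(47² + 576))*4 = (2550 + √(2209 + 576))*4 = (2550 + √2785)*4 = 10200 + 4*√2785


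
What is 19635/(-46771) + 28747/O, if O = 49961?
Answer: 363541702/2336725931 ≈ 0.15558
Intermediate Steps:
19635/(-46771) + 28747/O = 19635/(-46771) + 28747/49961 = 19635*(-1/46771) + 28747*(1/49961) = -19635/46771 + 28747/49961 = 363541702/2336725931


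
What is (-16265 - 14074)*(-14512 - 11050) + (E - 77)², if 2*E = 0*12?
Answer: 775531447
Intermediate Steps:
E = 0 (E = (0*12)/2 = (½)*0 = 0)
(-16265 - 14074)*(-14512 - 11050) + (E - 77)² = (-16265 - 14074)*(-14512 - 11050) + (0 - 77)² = -30339*(-25562) + (-77)² = 775525518 + 5929 = 775531447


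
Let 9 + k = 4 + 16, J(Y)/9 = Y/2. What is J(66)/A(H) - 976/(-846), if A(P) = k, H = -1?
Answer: 11909/423 ≈ 28.154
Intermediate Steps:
J(Y) = 9*Y/2 (J(Y) = 9*(Y/2) = 9*Y/2)
k = 11 (k = -9 + (4 + 16) = -9 + 20 = 11)
A(P) = 11
J(66)/A(H) - 976/(-846) = ((9/2)*66)/11 - 976/(-846) = 297*(1/11) - 976*(-1/846) = 27 + 488/423 = 11909/423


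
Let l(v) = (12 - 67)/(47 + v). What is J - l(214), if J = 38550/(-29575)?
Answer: -337397/308763 ≈ -1.0927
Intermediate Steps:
l(v) = -55/(47 + v)
J = -1542/1183 (J = 38550*(-1/29575) = -1542/1183 ≈ -1.3035)
J - l(214) = -1542/1183 - (-55)/(47 + 214) = -1542/1183 - (-55)/261 = -1542/1183 - 1*(-55/261) = -1542/1183 + 55/261 = -337397/308763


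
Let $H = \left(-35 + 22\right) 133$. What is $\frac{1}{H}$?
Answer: $- \frac{1}{1729} \approx -0.00057837$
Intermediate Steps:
$H = -1729$ ($H = \left(-13\right) 133 = -1729$)
$\frac{1}{H} = \frac{1}{-1729} = - \frac{1}{1729}$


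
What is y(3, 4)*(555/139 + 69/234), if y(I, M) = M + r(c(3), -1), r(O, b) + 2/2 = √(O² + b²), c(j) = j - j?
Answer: 92974/5421 ≈ 17.151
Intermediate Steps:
c(j) = 0
r(O, b) = -1 + √(O² + b²)
y(I, M) = M (y(I, M) = M + (-1 + √(0² + (-1)²)) = M + (-1 + √(0 + 1)) = M + (-1 + √1) = M + (-1 + 1) = M + 0 = M)
y(3, 4)*(555/139 + 69/234) = 4*(555/139 + 69/234) = 4*(555*(1/139) + 69*(1/234)) = 4*(555/139 + 23/78) = 4*(46487/10842) = 92974/5421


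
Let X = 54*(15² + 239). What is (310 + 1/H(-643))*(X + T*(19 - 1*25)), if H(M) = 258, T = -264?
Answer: 355115640/43 ≈ 8.2585e+6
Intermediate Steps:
X = 25056 (X = 54*(225 + 239) = 54*464 = 25056)
(310 + 1/H(-643))*(X + T*(19 - 1*25)) = (310 + 1/258)*(25056 - 264*(19 - 1*25)) = (310 + 1/258)*(25056 - 264*(19 - 25)) = 79981*(25056 - 264*(-6))/258 = 79981*(25056 + 1584)/258 = (79981/258)*26640 = 355115640/43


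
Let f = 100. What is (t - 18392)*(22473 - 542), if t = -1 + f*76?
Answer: -236701283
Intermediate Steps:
t = 7599 (t = -1 + 100*76 = -1 + 7600 = 7599)
(t - 18392)*(22473 - 542) = (7599 - 18392)*(22473 - 542) = -10793*21931 = -236701283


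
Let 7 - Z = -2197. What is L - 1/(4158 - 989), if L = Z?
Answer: 6984475/3169 ≈ 2204.0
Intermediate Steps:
Z = 2204 (Z = 7 - 1*(-2197) = 7 + 2197 = 2204)
L = 2204
L - 1/(4158 - 989) = 2204 - 1/(4158 - 989) = 2204 - 1/3169 = 6984475/3169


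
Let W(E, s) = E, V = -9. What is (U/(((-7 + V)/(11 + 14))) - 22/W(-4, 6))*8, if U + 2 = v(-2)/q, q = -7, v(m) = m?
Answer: 458/7 ≈ 65.429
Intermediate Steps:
U = -12/7 (U = -2 - 2/(-7) = -2 - 2*(-⅐) = -2 + 2/7 = -12/7 ≈ -1.7143)
(U/(((-7 + V)/(11 + 14))) - 22/W(-4, 6))*8 = (-12*(11 + 14)/(-7 - 9)/7 - 22/(-4))*8 = (-12/(7*((-16/25))) - 22*(-¼))*8 = (-12/(7*((-16*1/25))) + 11/2)*8 = (-12/(7*(-16/25)) + 11/2)*8 = (-12/7*(-25/16) + 11/2)*8 = (75/28 + 11/2)*8 = (229/28)*8 = 458/7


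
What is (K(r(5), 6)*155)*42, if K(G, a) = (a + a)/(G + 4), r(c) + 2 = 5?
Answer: 11160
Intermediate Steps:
r(c) = 3 (r(c) = -2 + 5 = 3)
K(G, a) = 2*a/(4 + G) (K(G, a) = (2*a)/(4 + G) = 2*a/(4 + G))
(K(r(5), 6)*155)*42 = ((2*6/(4 + 3))*155)*42 = ((2*6/7)*155)*42 = ((2*6*(1/7))*155)*42 = ((12/7)*155)*42 = (1860/7)*42 = 11160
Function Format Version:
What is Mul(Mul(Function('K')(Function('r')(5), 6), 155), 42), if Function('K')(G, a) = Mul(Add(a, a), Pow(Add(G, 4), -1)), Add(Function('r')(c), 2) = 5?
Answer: 11160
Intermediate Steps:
Function('r')(c) = 3 (Function('r')(c) = Add(-2, 5) = 3)
Function('K')(G, a) = Mul(2, a, Pow(Add(4, G), -1)) (Function('K')(G, a) = Mul(Mul(2, a), Pow(Add(4, G), -1)) = Mul(2, a, Pow(Add(4, G), -1)))
Mul(Mul(Function('K')(Function('r')(5), 6), 155), 42) = Mul(Mul(Mul(2, 6, Pow(Add(4, 3), -1)), 155), 42) = Mul(Mul(Mul(2, 6, Pow(7, -1)), 155), 42) = Mul(Mul(Mul(2, 6, Rational(1, 7)), 155), 42) = Mul(Mul(Rational(12, 7), 155), 42) = Mul(Rational(1860, 7), 42) = 11160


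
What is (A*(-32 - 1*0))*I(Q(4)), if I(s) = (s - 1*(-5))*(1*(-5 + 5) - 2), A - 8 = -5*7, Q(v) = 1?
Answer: -10368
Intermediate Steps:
A = -27 (A = 8 - 5*7 = 8 - 35 = -27)
I(s) = -10 - 2*s (I(s) = (s + 5)*(1*0 - 2) = (5 + s)*(0 - 2) = (5 + s)*(-2) = -10 - 2*s)
(A*(-32 - 1*0))*I(Q(4)) = (-27*(-32 - 1*0))*(-10 - 2*1) = (-27*(-32 + 0))*(-10 - 2) = -27*(-32)*(-12) = 864*(-12) = -10368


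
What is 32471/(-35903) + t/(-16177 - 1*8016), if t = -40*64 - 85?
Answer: -690607468/868601279 ≈ -0.79508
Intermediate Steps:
t = -2645 (t = -2560 - 85 = -2645)
32471/(-35903) + t/(-16177 - 1*8016) = 32471/(-35903) - 2645/(-16177 - 1*8016) = 32471*(-1/35903) - 2645/(-16177 - 8016) = -32471/35903 - 2645/(-24193) = -32471/35903 - 2645*(-1/24193) = -32471/35903 + 2645/24193 = -690607468/868601279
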